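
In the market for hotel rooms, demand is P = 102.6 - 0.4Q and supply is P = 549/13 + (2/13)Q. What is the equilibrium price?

P* = 59

Set the two price expressions equal: 102.6 - 0.4Q = 549/13 + (2/13)Q.
3924/65 = (36/65)Q, so Q* = 109.
P* = 102.6 − (0.4)(109) = 59.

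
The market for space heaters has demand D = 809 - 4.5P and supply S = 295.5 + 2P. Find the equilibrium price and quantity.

P* = 79, Q* = 453.5

Set D = S: 809 - 4.5P = 295.5 + 2P.
513.5 = 6.5P, so P* = 79.
Q* = 809 − 4.5(79) = 453.5.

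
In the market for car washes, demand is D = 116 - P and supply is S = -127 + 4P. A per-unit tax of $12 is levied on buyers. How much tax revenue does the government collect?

Tax revenue = 693.6

Pre-tax equilibrium: P* = 48.6, Q* = 67.4.
Tax on buyers shifts demand to D = 116 − 1(P + 12) = 104 - P.
104 - P = -127 + 4P gives seller price Ps = 46.2; buyers pay Pb = 46.2 + 12 = 58.2.
New quantity: Q = 116 − 1(58.2) = 57.8.
Revenue = 12 × 57.8 = 693.6.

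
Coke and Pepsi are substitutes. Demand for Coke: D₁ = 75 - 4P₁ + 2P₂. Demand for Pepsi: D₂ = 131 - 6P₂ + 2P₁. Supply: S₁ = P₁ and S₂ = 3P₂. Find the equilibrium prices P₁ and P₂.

P₁ = 937/41, P₂ = 805/41

Market 1: 75 - 4P₁ + 2P₂ = P₁ → 5P₁ - 2P₂ = 75.
Market 2: 9P₂ - 2P₁ = 131.
Eliminating P₂: 9×(1) + 2×(2) gives 41P₁ = 937, so P₁ = 937/41.
Back-substitute into (2): P₂ = (131 + 2×937/41) / 9 = 805/41.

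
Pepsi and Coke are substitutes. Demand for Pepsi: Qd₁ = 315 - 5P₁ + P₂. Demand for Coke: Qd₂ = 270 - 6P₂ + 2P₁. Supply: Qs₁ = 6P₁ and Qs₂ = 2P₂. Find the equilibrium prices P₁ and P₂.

Market 1: 315 - 5P₁ + P₂ = 6P₁ → 11P₁ - P₂ = 315.
Market 2: 8P₂ - 2P₁ = 270.
Eliminating P₂: 8×(1) + 1×(2) gives 86P₁ = 2790, so P₁ = 1395/43.
Back-substitute into (2): P₂ = (270 + 2×1395/43) / 8 = 1800/43.

P₁ = 1395/43, P₂ = 1800/43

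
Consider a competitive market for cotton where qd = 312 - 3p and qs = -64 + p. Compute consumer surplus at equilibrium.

Consumer surplus = 150

Equilibrium: 312 - 3p = -64 + p gives p* = 94, q* = 30.
Demand choke price (qd = 0): p = 104.
CS = ½(104 − 94)(30) = 150.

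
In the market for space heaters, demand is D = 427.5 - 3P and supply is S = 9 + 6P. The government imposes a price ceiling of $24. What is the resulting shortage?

Equilibrium price would be P* = 46.5, so the ceiling at 24 binds.
At P = 24: D = 427.5 − 3(24) = 355.5, S = 9 + 6(24) = 153.
Shortage = 355.5 − 153 = 202.5.

Shortage = 202.5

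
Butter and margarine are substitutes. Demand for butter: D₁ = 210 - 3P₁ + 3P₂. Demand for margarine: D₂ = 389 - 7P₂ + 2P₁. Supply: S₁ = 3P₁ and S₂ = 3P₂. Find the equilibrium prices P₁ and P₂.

Market 1: 210 - 3P₁ + 3P₂ = 3P₁ → 6P₁ - 3P₂ = 210.
Market 2: 10P₂ - 2P₁ = 389.
Eliminating P₂: 10×(1) + 3×(2) gives 54P₁ = 3267, so P₁ = 60.5.
Back-substitute into (2): P₂ = (389 + 2×60.5) / 10 = 51.

P₁ = 60.5, P₂ = 51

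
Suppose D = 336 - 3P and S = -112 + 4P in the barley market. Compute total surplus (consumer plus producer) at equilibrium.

Equilibrium: 336 - 3P = -112 + 4P gives P* = 64, Q* = 144.
Demand choke price: P = 112; supply starts at P = 28.
CS = ½(112 − 64)(144) = 3456; PS = ½(64 − 28)(144) = 2592.

Total surplus = 6048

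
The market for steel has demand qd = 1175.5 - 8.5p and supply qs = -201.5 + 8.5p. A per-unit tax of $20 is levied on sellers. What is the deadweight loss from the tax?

Pre-tax equilibrium: p* = 81, q* = 487.
Tax on sellers shifts supply to qs = -201.5 + 8.5(p − 20) = -371.5 + 8.5p.
1175.5 - 8.5p = -371.5 + 8.5p gives buyer price pb = 91; sellers receive ps = 91 − 20 = 71.
New quantity: q = 1175.5 − 8.5(91) = 402.
DWL = ½ × 20 × (487 − 402) = 850.

Deadweight loss = 850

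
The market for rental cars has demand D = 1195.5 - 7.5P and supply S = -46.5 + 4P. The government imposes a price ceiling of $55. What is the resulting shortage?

Equilibrium price would be P* = 108, so the ceiling at 55 binds.
At P = 55: D = 1195.5 − 7.5(55) = 783, S = -46.5 + 4(55) = 173.5.
Shortage = 783 − 173.5 = 609.5.

Shortage = 609.5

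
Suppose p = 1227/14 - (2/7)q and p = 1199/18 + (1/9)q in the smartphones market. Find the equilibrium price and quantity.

Set the two price expressions equal: 1227/14 - (2/7)q = 1199/18 + (1/9)q.
1325/63 = (25/63)q, so q* = 53.
p* = 1227/14 − (2/7)(53) = 72.5.

p* = 72.5, q* = 53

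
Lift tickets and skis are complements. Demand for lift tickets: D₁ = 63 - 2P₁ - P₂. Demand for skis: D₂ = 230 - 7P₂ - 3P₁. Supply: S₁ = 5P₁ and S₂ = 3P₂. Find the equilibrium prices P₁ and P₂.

Market 1: 63 - 2P₁ - P₂ = 5P₁ → 7P₁ + P₂ = 63.
Market 2: 10P₂ + 3P₁ = 230.
Eliminating P₂: 10×(1) − 1×(2) gives 67P₁ = 400, so P₁ = 400/67.
Back-substitute into (2): P₂ = (230 − 3×400/67) / 10 = 1421/67.

P₁ = 400/67, P₂ = 1421/67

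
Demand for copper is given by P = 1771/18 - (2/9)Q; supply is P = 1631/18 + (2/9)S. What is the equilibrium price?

Set the two price expressions equal: 1771/18 - (2/9)Q = 1631/18 + (2/9)Q.
70/9 = (4/9)Q, so Q* = 17.5.
P* = 1771/18 − (2/9)(17.5) = 94.5.

P* = 94.5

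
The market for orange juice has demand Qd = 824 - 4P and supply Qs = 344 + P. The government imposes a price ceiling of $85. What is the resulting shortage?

Shortage = 55

Equilibrium price would be P* = 96, so the ceiling at 85 binds.
At P = 85: Qd = 824 − 4(85) = 484, Qs = 344 + 1(85) = 429.
Shortage = 484 − 429 = 55.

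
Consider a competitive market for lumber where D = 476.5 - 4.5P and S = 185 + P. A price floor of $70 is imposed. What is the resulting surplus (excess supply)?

Equilibrium price would be P* = 53, so the floor at 70 binds.
At P = 70: D = 161.5, S = 255.
Surplus = 255 − 161.5 = 93.5.

Surplus = 93.5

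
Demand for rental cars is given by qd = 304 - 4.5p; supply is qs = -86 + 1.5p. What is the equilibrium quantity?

q* = 11.5

Set qd = qs: 304 - 4.5p = -86 + 1.5p.
390 = 6p, so p* = 65.
q* = 304 − 4.5(65) = 11.5.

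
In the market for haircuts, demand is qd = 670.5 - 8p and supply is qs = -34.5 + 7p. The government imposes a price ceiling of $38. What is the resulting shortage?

Shortage = 135

Equilibrium price would be p* = 47, so the ceiling at 38 binds.
At p = 38: qd = 670.5 − 8(38) = 366.5, qs = -34.5 + 7(38) = 231.5.
Shortage = 366.5 − 231.5 = 135.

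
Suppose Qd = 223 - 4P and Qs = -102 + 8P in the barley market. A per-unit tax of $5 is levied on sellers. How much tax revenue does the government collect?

Tax revenue = 1520/3

Pre-tax equilibrium: P* = 325/12, Q* = 344/3.
Tax on sellers shifts supply to Qs = -102 + 8(P − 5) = -142 + 8P.
223 - 4P = -142 + 8P gives buyer price Pb = 365/12; sellers receive Ps = 365/12 − 5 = 305/12.
New quantity: Q = 223 − 4(365/12) = 304/3.
Revenue = 5 × 304/3 = 1520/3.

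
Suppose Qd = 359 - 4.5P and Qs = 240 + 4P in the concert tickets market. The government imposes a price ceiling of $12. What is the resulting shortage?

Shortage = 17

Equilibrium price would be P* = 14, so the ceiling at 12 binds.
At P = 12: Qd = 359 − 4.5(12) = 305, Qs = 240 + 4(12) = 288.
Shortage = 305 − 288 = 17.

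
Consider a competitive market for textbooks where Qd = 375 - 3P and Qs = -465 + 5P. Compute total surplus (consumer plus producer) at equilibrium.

Total surplus = 960

Equilibrium: 375 - 3P = -465 + 5P gives P* = 105, Q* = 60.
Demand choke price: P = 125; supply starts at P = 93.
CS = ½(125 − 105)(60) = 600; PS = ½(105 − 93)(60) = 360.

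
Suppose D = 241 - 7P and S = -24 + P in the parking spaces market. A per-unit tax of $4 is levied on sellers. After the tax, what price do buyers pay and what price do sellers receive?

Buyers pay $33.625, sellers receive $29.625

Pre-tax equilibrium: P* = 33.125, Q* = 9.125.
Tax on sellers shifts supply to S = -24 + 1(P − 4) = -28 + P.
241 - 7P = -28 + P gives buyer price Pb = 33.625; sellers receive Ps = 33.625 − 4 = 29.625.
New quantity: Q = 241 − 7(33.625) = 5.625.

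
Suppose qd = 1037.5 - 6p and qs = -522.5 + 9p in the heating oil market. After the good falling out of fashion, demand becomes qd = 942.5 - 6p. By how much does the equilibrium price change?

Δp = -19/3

Original equilibrium: p* = 104, q* = 413.5.
New equilibrium: 942.5 - 6p = -522.5 + 9p, so 1465 = 15p and p' = 293/3; q' = 942.5 − 6(293/3) = 356.5.
Change in price: 293/3 − 104 = -19/3.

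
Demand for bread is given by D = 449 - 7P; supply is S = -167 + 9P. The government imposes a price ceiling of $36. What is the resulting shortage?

Shortage = 40

Equilibrium price would be P* = 38.5, so the ceiling at 36 binds.
At P = 36: D = 449 − 7(36) = 197, S = -167 + 9(36) = 157.
Shortage = 197 − 157 = 40.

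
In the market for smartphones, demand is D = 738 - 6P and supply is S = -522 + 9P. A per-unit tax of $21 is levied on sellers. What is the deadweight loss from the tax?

Pre-tax equilibrium: P* = 84, Q* = 234.
Tax on sellers shifts supply to S = -522 + 9(P − 21) = -711 + 9P.
738 - 6P = -711 + 9P gives buyer price Pb = 96.6; sellers receive Ps = 96.6 − 21 = 75.6.
New quantity: Q = 738 − 6(96.6) = 158.4.
DWL = ½ × 21 × (234 − 158.4) = 793.8.

Deadweight loss = 793.8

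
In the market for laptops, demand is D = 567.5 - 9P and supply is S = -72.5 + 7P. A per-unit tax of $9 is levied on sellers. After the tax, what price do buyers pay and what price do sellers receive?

Pre-tax equilibrium: P* = 40, Q* = 207.5.
Tax on sellers shifts supply to S = -72.5 + 7(P − 9) = -135.5 + 7P.
567.5 - 9P = -135.5 + 7P gives buyer price Pb = 43.9375; sellers receive Ps = 43.9375 − 9 = 34.9375.
New quantity: Q = 567.5 − 9(43.9375) = 172.0625.

Buyers pay $43.9375, sellers receive $34.9375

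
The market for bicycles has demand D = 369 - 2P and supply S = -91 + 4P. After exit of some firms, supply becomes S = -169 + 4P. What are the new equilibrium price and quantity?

P' = 269/3, Q' = 569/3

Original equilibrium: P* = 230/3, Q* = 647/3.
New equilibrium: 369 - 2P = -169 + 4P, so 538 = 6P and P' = 269/3; Q' = 369 − 2(269/3) = 569/3.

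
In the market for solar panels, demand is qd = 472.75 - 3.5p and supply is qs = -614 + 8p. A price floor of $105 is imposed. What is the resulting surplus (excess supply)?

Equilibrium price would be p* = 94.5, so the floor at 105 binds.
At p = 105: qd = 105.25, qs = 226.
Surplus = 226 − 105.25 = 120.75.

Surplus = 120.75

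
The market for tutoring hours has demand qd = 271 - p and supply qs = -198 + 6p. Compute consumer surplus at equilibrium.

Consumer surplus = 20808

Equilibrium: 271 - p = -198 + 6p gives p* = 67, q* = 204.
Demand choke price (qd = 0): p = 271.
CS = ½(271 − 67)(204) = 20808.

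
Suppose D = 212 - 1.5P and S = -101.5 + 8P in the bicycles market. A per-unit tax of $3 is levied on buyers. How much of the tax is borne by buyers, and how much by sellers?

Pre-tax equilibrium: P* = 33, Q* = 162.5.
Tax on buyers shifts demand to D = 212 − 1.5(P + 3) = 207.5 - 1.5P.
207.5 - 1.5P = -101.5 + 8P gives seller price Ps = 618/19; buyers pay Pb = 618/19 + 3 = 675/19.
New quantity: Q = 212 − 1.5(675/19) = 6031/38.
Buyer burden = 675/19 − 33 = 48/19; seller burden = 33 − 618/19 = 9/19.

Buyers bear 48/19, sellers bear 9/19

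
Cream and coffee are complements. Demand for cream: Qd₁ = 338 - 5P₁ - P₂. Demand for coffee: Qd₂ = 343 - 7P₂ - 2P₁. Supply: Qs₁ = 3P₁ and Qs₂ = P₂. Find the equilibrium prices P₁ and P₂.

Market 1: 338 - 5P₁ - P₂ = 3P₁ → 8P₁ + P₂ = 338.
Market 2: 8P₂ + 2P₁ = 343.
Eliminating P₂: 8×(1) − 1×(2) gives 62P₁ = 2361, so P₁ = 2361/62.
Back-substitute into (2): P₂ = (343 − 2×2361/62) / 8 = 1034/31.

P₁ = 2361/62, P₂ = 1034/31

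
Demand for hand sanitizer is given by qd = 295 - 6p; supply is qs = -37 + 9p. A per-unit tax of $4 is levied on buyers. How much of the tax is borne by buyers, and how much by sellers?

Pre-tax equilibrium: p* = 332/15, q* = 162.2.
Tax on buyers shifts demand to qd = 295 − 6(p + 4) = 271 - 6p.
271 - 6p = -37 + 9p gives seller price ps = 308/15; buyers pay pb = 308/15 + 4 = 368/15.
New quantity: q = 295 − 6(368/15) = 147.8.
Buyer burden = 368/15 − 332/15 = 2.4; seller burden = 332/15 − 308/15 = 1.6.

Buyers bear $2.4, sellers bear $1.6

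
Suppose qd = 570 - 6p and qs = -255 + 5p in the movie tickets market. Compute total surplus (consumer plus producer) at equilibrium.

Equilibrium: 570 - 6p = -255 + 5p gives p* = 75, q* = 120.
Demand choke price: p = 95; supply starts at p = 51.
CS = ½(95 − 75)(120) = 1200; PS = ½(75 − 51)(120) = 1440.

Total surplus = 2640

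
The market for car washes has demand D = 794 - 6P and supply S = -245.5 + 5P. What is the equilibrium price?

Set D = S: 794 - 6P = -245.5 + 5P.
1039.5 = 11P, so P* = 94.5.
Q* = 794 − 6(94.5) = 227.

P* = 94.5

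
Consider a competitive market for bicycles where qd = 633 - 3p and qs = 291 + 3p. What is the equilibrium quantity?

Set qd = qs: 633 - 3p = 291 + 3p.
342 = 6p, so p* = 57.
q* = 633 − 3(57) = 462.

q* = 462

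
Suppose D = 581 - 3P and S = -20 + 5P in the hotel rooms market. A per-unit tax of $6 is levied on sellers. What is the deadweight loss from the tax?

Pre-tax equilibrium: P* = 75.125, Q* = 355.625.
Tax on sellers shifts supply to S = -20 + 5(P − 6) = -50 + 5P.
581 - 3P = -50 + 5P gives buyer price Pb = 78.875; sellers receive Ps = 78.875 − 6 = 72.875.
New quantity: Q = 581 − 3(78.875) = 344.375.
DWL = ½ × 6 × (355.625 − 344.375) = 33.75.

Deadweight loss = 33.75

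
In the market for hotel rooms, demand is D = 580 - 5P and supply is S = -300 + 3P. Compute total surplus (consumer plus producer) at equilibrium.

Equilibrium: 580 - 5P = -300 + 3P gives P* = 110, Q* = 30.
Demand choke price: P = 116; supply starts at P = 100.
CS = ½(116 − 110)(30) = 90; PS = ½(110 − 100)(30) = 150.

Total surplus = 240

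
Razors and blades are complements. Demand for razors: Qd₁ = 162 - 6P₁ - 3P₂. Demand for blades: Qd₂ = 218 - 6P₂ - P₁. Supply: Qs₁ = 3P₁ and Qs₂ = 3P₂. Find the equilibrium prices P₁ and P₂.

P₁ = 134/13, P₂ = 300/13

Market 1: 162 - 6P₁ - 3P₂ = 3P₁ → 9P₁ + 3P₂ = 162.
Market 2: 9P₂ + P₁ = 218.
Eliminating P₂: 9×(1) − 3×(2) gives 78P₁ = 804, so P₁ = 134/13.
Back-substitute into (2): P₂ = (218 − 1×134/13) / 9 = 300/13.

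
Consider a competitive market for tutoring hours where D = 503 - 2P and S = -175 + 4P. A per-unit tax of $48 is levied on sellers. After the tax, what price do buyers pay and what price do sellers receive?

Buyers pay $145, sellers receive $97

Pre-tax equilibrium: P* = 113, Q* = 277.
Tax on sellers shifts supply to S = -175 + 4(P − 48) = -367 + 4P.
503 - 2P = -367 + 4P gives buyer price Pb = 145; sellers receive Ps = 145 − 48 = 97.
New quantity: Q = 503 − 2(145) = 213.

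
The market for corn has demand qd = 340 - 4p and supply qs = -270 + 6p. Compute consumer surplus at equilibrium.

Equilibrium: 340 - 4p = -270 + 6p gives p* = 61, q* = 96.
Demand choke price (qd = 0): p = 85.
CS = ½(85 − 61)(96) = 1152.

Consumer surplus = 1152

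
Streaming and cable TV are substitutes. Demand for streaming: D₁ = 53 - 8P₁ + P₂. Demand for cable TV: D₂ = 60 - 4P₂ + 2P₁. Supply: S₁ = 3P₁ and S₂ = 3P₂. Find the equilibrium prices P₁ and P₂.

Market 1: 53 - 8P₁ + P₂ = 3P₁ → 11P₁ - P₂ = 53.
Market 2: 7P₂ - 2P₁ = 60.
Eliminating P₂: 7×(1) + 1×(2) gives 75P₁ = 431, so P₁ = 431/75.
Back-substitute into (2): P₂ = (60 + 2×431/75) / 7 = 766/75.

P₁ = 431/75, P₂ = 766/75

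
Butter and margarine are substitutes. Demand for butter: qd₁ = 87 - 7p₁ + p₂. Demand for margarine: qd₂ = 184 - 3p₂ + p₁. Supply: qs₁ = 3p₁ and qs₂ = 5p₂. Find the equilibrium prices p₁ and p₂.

Market 1: 87 - 7p₁ + p₂ = 3p₁ → 10p₁ - p₂ = 87.
Market 2: 8p₂ - p₁ = 184.
Eliminating p₂: 8×(1) + 1×(2) gives 79p₁ = 880, so p₁ = 880/79.
Back-substitute into (2): p₂ = (184 + 1×880/79) / 8 = 1927/79.

p₁ = 880/79, p₂ = 1927/79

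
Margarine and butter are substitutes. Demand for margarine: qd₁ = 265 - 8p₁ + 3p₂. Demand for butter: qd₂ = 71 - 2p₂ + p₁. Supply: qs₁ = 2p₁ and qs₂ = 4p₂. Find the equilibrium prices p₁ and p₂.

Market 1: 265 - 8p₁ + 3p₂ = 2p₁ → 10p₁ - 3p₂ = 265.
Market 2: 6p₂ - p₁ = 71.
Eliminating p₂: 6×(1) + 3×(2) gives 57p₁ = 1803, so p₁ = 601/19.
Back-substitute into (2): p₂ = (71 + 1×601/19) / 6 = 325/19.

p₁ = 601/19, p₂ = 325/19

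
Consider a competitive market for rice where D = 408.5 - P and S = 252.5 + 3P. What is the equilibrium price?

P* = 39

Set D = S: 408.5 - P = 252.5 + 3P.
156 = 4P, so P* = 39.
Q* = 408.5 − 1(39) = 369.5.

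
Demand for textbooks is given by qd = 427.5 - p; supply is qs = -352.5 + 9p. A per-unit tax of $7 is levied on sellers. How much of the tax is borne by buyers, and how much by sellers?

Pre-tax equilibrium: p* = 78, q* = 349.5.
Tax on sellers shifts supply to qs = -352.5 + 9(p − 7) = -415.5 + 9p.
427.5 - p = -415.5 + 9p gives buyer price pb = 84.3; sellers receive ps = 84.3 − 7 = 77.3.
New quantity: q = 427.5 − 1(84.3) = 343.2.
Buyer burden = 84.3 − 78 = 6.3; seller burden = 78 − 77.3 = 0.7.

Buyers bear $6.3, sellers bear $0.7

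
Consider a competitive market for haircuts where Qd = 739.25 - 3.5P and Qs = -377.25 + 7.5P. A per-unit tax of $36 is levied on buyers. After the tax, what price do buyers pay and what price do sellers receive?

Buyers pay 2773/22, sellers receive 1981/22

Pre-tax equilibrium: P* = 101.5, Q* = 384.
Tax on buyers shifts demand to Qd = 739.25 − 3.5(P + 36) = 613.25 - 3.5P.
613.25 - 3.5P = -377.25 + 7.5P gives seller price Ps = 1981/22; buyers pay Pb = 1981/22 + 36 = 2773/22.
New quantity: Q = 739.25 − 3.5(2773/22) = 3279/11.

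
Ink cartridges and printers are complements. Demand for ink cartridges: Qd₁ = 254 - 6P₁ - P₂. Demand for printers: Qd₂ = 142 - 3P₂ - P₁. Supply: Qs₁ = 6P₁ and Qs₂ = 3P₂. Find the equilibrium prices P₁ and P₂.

Market 1: 254 - 6P₁ - P₂ = 6P₁ → 12P₁ + P₂ = 254.
Market 2: 6P₂ + P₁ = 142.
Eliminating P₂: 6×(1) − 1×(2) gives 71P₁ = 1382, so P₁ = 1382/71.
Back-substitute into (2): P₂ = (142 − 1×1382/71) / 6 = 1450/71.

P₁ = 1382/71, P₂ = 1450/71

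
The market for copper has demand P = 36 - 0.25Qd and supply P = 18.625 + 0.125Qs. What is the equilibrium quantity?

Set the two price expressions equal: 36 - 0.25Q = 18.625 + 0.125Q.
17.375 = 0.375Q, so Q* = 139/3.
P* = 36 − (0.25)(139/3) = 293/12.

Q* = 139/3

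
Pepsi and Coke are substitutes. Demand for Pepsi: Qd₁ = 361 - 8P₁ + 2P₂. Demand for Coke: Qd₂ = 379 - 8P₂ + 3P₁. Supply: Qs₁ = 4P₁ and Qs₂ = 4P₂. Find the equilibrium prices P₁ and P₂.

Market 1: 361 - 8P₁ + 2P₂ = 4P₁ → 12P₁ - 2P₂ = 361.
Market 2: 12P₂ - 3P₁ = 379.
Eliminating P₂: 12×(1) + 2×(2) gives 138P₁ = 5090, so P₁ = 2545/69.
Back-substitute into (2): P₂ = (379 + 3×2545/69) / 12 = 1877/46.

P₁ = 2545/69, P₂ = 1877/46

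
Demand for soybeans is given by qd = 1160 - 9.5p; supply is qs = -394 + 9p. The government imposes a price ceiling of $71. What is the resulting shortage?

Equilibrium price would be p* = 84, so the ceiling at 71 binds.
At p = 71: qd = 1160 − 9.5(71) = 485.5, qs = -394 + 9(71) = 245.
Shortage = 485.5 − 245 = 240.5.

Shortage = 240.5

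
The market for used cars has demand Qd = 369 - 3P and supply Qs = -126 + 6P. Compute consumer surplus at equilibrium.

Equilibrium: 369 - 3P = -126 + 6P gives P* = 55, Q* = 204.
Demand choke price (Qd = 0): P = 123.
CS = ½(123 − 55)(204) = 6936.

Consumer surplus = 6936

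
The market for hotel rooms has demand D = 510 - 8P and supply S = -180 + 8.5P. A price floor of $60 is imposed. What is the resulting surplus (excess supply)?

Equilibrium price would be P* = 460/11, so the floor at 60 binds.
At P = 60: D = 30, S = 330.
Surplus = 330 − 30 = 300.

Surplus = 300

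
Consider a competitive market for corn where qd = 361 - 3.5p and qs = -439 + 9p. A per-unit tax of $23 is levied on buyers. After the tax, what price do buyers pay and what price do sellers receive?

Buyers pay $80.56, sellers receive $57.56

Pre-tax equilibrium: p* = 64, q* = 137.
Tax on buyers shifts demand to qd = 361 − 3.5(p + 23) = 280.5 - 3.5p.
280.5 - 3.5p = -439 + 9p gives seller price ps = 57.56; buyers pay pb = 57.56 + 23 = 80.56.
New quantity: q = 361 − 3.5(80.56) = 79.04.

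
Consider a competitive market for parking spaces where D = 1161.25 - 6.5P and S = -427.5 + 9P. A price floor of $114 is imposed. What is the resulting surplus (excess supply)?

Surplus = 178.25

Equilibrium price would be P* = 102.5, so the floor at 114 binds.
At P = 114: D = 420.25, S = 598.5.
Surplus = 598.5 − 420.25 = 178.25.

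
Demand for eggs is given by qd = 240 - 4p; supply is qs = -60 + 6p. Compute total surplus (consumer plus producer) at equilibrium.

Equilibrium: 240 - 4p = -60 + 6p gives p* = 30, q* = 120.
Demand choke price: p = 60; supply starts at p = 10.
CS = ½(60 − 30)(120) = 1800; PS = ½(30 − 10)(120) = 1200.

Total surplus = 3000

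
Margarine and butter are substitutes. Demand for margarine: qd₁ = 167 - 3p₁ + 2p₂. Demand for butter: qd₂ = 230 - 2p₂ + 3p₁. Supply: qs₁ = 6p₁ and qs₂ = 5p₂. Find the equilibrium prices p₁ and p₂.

Market 1: 167 - 3p₁ + 2p₂ = 6p₁ → 9p₁ - 2p₂ = 167.
Market 2: 7p₂ - 3p₁ = 230.
Eliminating p₂: 7×(1) + 2×(2) gives 57p₁ = 1629, so p₁ = 543/19.
Back-substitute into (2): p₂ = (230 + 3×543/19) / 7 = 857/19.

p₁ = 543/19, p₂ = 857/19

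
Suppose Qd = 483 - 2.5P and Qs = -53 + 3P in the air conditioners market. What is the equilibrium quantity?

Q* = 2633/11

Set Qd = Qs: 483 - 2.5P = -53 + 3P.
536 = 5.5P, so P* = 1072/11.
Q* = 483 − 2.5(1072/11) = 2633/11.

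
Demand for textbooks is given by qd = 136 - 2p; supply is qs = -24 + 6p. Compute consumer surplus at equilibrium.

Equilibrium: 136 - 2p = -24 + 6p gives p* = 20, q* = 96.
Demand choke price (qd = 0): p = 68.
CS = ½(68 − 20)(96) = 2304.

Consumer surplus = 2304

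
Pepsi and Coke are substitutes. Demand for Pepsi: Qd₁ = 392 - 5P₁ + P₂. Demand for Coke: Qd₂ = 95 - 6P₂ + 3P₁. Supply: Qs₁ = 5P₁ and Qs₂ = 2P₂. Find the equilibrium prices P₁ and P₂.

Market 1: 392 - 5P₁ + P₂ = 5P₁ → 10P₁ - P₂ = 392.
Market 2: 8P₂ - 3P₁ = 95.
Eliminating P₂: 8×(1) + 1×(2) gives 77P₁ = 3231, so P₁ = 3231/77.
Back-substitute into (2): P₂ = (95 + 3×3231/77) / 8 = 2126/77.

P₁ = 3231/77, P₂ = 2126/77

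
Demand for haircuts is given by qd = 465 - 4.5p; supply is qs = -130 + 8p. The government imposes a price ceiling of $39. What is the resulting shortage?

Equilibrium price would be p* = 47.6, so the ceiling at 39 binds.
At p = 39: qd = 465 − 4.5(39) = 289.5, qs = -130 + 8(39) = 182.
Shortage = 289.5 − 182 = 107.5.

Shortage = 107.5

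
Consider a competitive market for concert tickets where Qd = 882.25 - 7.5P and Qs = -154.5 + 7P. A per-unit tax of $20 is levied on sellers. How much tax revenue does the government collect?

Tax revenue = 158680/29

Pre-tax equilibrium: P* = 71.5, Q* = 346.
Tax on sellers shifts supply to Qs = -154.5 + 7(P − 20) = -294.5 + 7P.
882.25 - 7.5P = -294.5 + 7P gives buyer price Pb = 4707/58; sellers receive Ps = 4707/58 − 20 = 3547/58.
New quantity: Q = 882.25 − 7.5(4707/58) = 7934/29.
Revenue = 20 × 7934/29 = 158680/29.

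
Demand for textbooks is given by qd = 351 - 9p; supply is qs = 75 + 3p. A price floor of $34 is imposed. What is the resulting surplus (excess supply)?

Surplus = 132

Equilibrium price would be p* = 23, so the floor at 34 binds.
At p = 34: qd = 45, qs = 177.
Surplus = 177 − 45 = 132.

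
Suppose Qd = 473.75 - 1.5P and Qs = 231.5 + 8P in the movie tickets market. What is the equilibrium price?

P* = 25.5

Set Qd = Qs: 473.75 - 1.5P = 231.5 + 8P.
242.25 = 9.5P, so P* = 25.5.
Q* = 473.75 − 1.5(25.5) = 435.5.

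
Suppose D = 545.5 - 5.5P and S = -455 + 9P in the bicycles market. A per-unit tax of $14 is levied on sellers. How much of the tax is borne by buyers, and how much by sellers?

Pre-tax equilibrium: P* = 69, Q* = 166.
Tax on sellers shifts supply to S = -455 + 9(P − 14) = -581 + 9P.
545.5 - 5.5P = -581 + 9P gives buyer price Pb = 2253/29; sellers receive Ps = 2253/29 − 14 = 1847/29.
New quantity: Q = 545.5 − 5.5(2253/29) = 3428/29.
Buyer burden = 2253/29 − 69 = 252/29; seller burden = 69 − 1847/29 = 154/29.

Buyers bear 252/29, sellers bear 154/29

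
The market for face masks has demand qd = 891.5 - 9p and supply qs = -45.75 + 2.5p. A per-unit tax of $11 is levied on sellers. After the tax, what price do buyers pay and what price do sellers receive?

Pre-tax equilibrium: p* = 81.5, q* = 158.
Tax on sellers shifts supply to qs = -45.75 + 2.5(p − 11) = -73.25 + 2.5p.
891.5 - 9p = -73.25 + 2.5p gives buyer price pb = 3859/46; sellers receive ps = 3859/46 − 11 = 3353/46.
New quantity: q = 891.5 − 9(3859/46) = 3139/23.

Buyers pay 3859/46, sellers receive 3353/46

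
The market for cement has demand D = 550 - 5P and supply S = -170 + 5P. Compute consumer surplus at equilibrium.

Consumer surplus = 3610

Equilibrium: 550 - 5P = -170 + 5P gives P* = 72, Q* = 190.
Demand choke price (D = 0): P = 110.
CS = ½(110 − 72)(190) = 3610.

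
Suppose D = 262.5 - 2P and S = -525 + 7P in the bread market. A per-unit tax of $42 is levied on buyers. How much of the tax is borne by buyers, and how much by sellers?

Buyers bear 98/3, sellers bear 28/3

Pre-tax equilibrium: P* = 87.5, Q* = 87.5.
Tax on buyers shifts demand to D = 262.5 − 2(P + 42) = 178.5 - 2P.
178.5 - 2P = -525 + 7P gives seller price Ps = 469/6; buyers pay Pb = 469/6 + 42 = 721/6.
New quantity: Q = 262.5 − 2(721/6) = 133/6.
Buyer burden = 721/6 − 87.5 = 98/3; seller burden = 87.5 − 469/6 = 28/3.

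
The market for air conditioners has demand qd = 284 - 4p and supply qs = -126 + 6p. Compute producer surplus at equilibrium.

Equilibrium: 284 - 4p = -126 + 6p gives p* = 41, q* = 120.
Supply starts at p = 21 (where qs = 0).
PS = ½(41 − 21)(120) = 1200.

Producer surplus = 1200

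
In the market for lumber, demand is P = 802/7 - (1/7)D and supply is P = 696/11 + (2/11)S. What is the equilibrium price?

P* = 92

Set the two price expressions equal: 802/7 - (1/7)Q = 696/11 + (2/11)Q.
3950/77 = (25/77)Q, so Q* = 158.
P* = 802/7 − (1/7)(158) = 92.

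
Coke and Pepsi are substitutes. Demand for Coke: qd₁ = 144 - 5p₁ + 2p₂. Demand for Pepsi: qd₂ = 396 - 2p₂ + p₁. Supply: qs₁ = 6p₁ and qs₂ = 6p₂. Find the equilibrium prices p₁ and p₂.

Market 1: 144 - 5p₁ + 2p₂ = 6p₁ → 11p₁ - 2p₂ = 144.
Market 2: 8p₂ - p₁ = 396.
Eliminating p₂: 8×(1) + 2×(2) gives 86p₁ = 1944, so p₁ = 972/43.
Back-substitute into (2): p₂ = (396 + 1×972/43) / 8 = 2250/43.

p₁ = 972/43, p₂ = 2250/43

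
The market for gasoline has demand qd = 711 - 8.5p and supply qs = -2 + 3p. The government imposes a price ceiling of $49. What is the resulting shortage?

Shortage = 149.5

Equilibrium price would be p* = 62, so the ceiling at 49 binds.
At p = 49: qd = 711 − 8.5(49) = 294.5, qs = -2 + 3(49) = 145.
Shortage = 294.5 − 145 = 149.5.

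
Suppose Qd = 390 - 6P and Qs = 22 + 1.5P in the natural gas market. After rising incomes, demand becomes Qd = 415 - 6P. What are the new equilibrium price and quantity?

Original equilibrium: P* = 736/15, Q* = 95.6.
New equilibrium: 415 - 6P = 22 + 1.5P, so 393 = 7.5P and P' = 52.4; Q' = 415 − 6(52.4) = 100.6.

P' = 52.4, Q' = 100.6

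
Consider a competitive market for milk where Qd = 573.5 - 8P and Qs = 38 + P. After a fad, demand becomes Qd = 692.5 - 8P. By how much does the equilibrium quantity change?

ΔQ = 119/9

Original equilibrium: P* = 59.5, Q* = 97.5.
New equilibrium: 692.5 - 8P = 38 + P, so 654.5 = 9P and P' = 1309/18; Q' = 692.5 − 8(1309/18) = 1993/18.
Change in quantity: 1993/18 − 97.5 = 119/9.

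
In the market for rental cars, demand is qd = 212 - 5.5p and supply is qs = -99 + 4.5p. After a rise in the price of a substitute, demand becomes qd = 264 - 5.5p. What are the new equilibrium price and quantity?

Original equilibrium: p* = 31.1, q* = 40.95.
New equilibrium: 264 - 5.5p = -99 + 4.5p, so 363 = 10p and p' = 36.3; q' = 264 − 5.5(36.3) = 64.35.

p' = 36.3, q' = 64.35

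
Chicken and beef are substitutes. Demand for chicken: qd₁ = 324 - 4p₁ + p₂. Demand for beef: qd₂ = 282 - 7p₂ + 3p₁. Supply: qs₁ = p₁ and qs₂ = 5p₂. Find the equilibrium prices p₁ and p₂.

p₁ = 1390/19, p₂ = 794/19

Market 1: 324 - 4p₁ + p₂ = p₁ → 5p₁ - p₂ = 324.
Market 2: 12p₂ - 3p₁ = 282.
Eliminating p₂: 12×(1) + 1×(2) gives 57p₁ = 4170, so p₁ = 1390/19.
Back-substitute into (2): p₂ = (282 + 3×1390/19) / 12 = 794/19.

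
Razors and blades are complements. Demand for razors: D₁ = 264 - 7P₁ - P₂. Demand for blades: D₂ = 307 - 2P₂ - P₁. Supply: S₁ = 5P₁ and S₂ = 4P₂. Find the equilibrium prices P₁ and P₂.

P₁ = 1277/71, P₂ = 3420/71

Market 1: 264 - 7P₁ - P₂ = 5P₁ → 12P₁ + P₂ = 264.
Market 2: 6P₂ + P₁ = 307.
Eliminating P₂: 6×(1) − 1×(2) gives 71P₁ = 1277, so P₁ = 1277/71.
Back-substitute into (2): P₂ = (307 − 1×1277/71) / 6 = 3420/71.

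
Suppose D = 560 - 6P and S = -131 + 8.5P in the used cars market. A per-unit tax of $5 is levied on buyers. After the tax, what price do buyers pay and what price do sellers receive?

Pre-tax equilibrium: P* = 1382/29, Q* = 7948/29.
Tax on buyers shifts demand to D = 560 − 6(P + 5) = 530 - 6P.
530 - 6P = -131 + 8.5P gives seller price Ps = 1322/29; buyers pay Pb = 1322/29 + 5 = 1467/29.
New quantity: Q = 560 − 6(1467/29) = 7438/29.

Buyers pay 1467/29, sellers receive 1322/29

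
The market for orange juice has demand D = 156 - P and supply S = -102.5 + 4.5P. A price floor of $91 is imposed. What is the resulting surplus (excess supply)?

Equilibrium price would be P* = 47, so the floor at 91 binds.
At P = 91: D = 65, S = 307.
Surplus = 307 − 65 = 242.

Surplus = 242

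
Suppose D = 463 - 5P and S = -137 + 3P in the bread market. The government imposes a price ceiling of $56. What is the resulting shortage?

Shortage = 152

Equilibrium price would be P* = 75, so the ceiling at 56 binds.
At P = 56: D = 463 − 5(56) = 183, S = -137 + 3(56) = 31.
Shortage = 183 − 31 = 152.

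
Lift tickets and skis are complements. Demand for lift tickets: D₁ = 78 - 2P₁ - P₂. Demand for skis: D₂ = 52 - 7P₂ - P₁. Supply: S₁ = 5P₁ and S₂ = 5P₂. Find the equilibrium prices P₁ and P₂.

P₁ = 884/83, P₂ = 286/83

Market 1: 78 - 2P₁ - P₂ = 5P₁ → 7P₁ + P₂ = 78.
Market 2: 12P₂ + P₁ = 52.
Eliminating P₂: 12×(1) − 1×(2) gives 83P₁ = 884, so P₁ = 884/83.
Back-substitute into (2): P₂ = (52 − 1×884/83) / 12 = 286/83.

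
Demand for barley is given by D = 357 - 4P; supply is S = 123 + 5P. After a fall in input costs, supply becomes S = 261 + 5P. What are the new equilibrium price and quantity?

P' = 32/3, Q' = 943/3

Original equilibrium: P* = 26, Q* = 253.
New equilibrium: 357 - 4P = 261 + 5P, so 96 = 9P and P' = 32/3; Q' = 357 − 4(32/3) = 943/3.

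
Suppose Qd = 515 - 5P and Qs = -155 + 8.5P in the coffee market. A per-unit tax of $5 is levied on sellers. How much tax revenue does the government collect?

Tax revenue = 11300/9

Pre-tax equilibrium: P* = 1340/27, Q* = 7205/27.
Tax on sellers shifts supply to Qs = -155 + 8.5(P − 5) = -197.5 + 8.5P.
515 - 5P = -197.5 + 8.5P gives buyer price Pb = 475/9; sellers receive Ps = 475/9 − 5 = 430/9.
New quantity: Q = 515 − 5(475/9) = 2260/9.
Revenue = 5 × 2260/9 = 11300/9.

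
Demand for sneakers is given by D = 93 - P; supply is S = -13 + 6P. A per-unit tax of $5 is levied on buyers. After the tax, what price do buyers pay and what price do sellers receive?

Pre-tax equilibrium: P* = 106/7, Q* = 545/7.
Tax on buyers shifts demand to D = 93 − 1(P + 5) = 88 - P.
88 - P = -13 + 6P gives seller price Ps = 101/7; buyers pay Pb = 101/7 + 5 = 136/7.
New quantity: Q = 93 − 1(136/7) = 515/7.

Buyers pay 136/7, sellers receive 101/7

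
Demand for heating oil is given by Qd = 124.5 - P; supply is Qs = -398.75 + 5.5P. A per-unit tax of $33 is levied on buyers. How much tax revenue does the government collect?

Tax revenue = 6897/13

Pre-tax equilibrium: P* = 80.5, Q* = 44.
Tax on buyers shifts demand to Qd = 124.5 − 1(P + 33) = 91.5 - P.
91.5 - P = -398.75 + 5.5P gives seller price Ps = 1961/26; buyers pay Pb = 1961/26 + 33 = 2819/26.
New quantity: Q = 124.5 − 1(2819/26) = 209/13.
Revenue = 33 × 209/13 = 6897/13.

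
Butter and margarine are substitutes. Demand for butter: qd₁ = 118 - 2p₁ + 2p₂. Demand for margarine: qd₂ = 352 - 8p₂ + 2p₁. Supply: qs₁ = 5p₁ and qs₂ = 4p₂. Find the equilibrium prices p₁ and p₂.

Market 1: 118 - 2p₁ + 2p₂ = 5p₁ → 7p₁ - 2p₂ = 118.
Market 2: 12p₂ - 2p₁ = 352.
Eliminating p₂: 12×(1) + 2×(2) gives 80p₁ = 2120, so p₁ = 26.5.
Back-substitute into (2): p₂ = (352 + 2×26.5) / 12 = 33.75.

p₁ = 26.5, p₂ = 33.75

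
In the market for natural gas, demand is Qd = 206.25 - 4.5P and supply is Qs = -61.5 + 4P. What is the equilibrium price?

P* = 31.5

Set Qd = Qs: 206.25 - 4.5P = -61.5 + 4P.
267.75 = 8.5P, so P* = 31.5.
Q* = 206.25 − 4.5(31.5) = 64.5.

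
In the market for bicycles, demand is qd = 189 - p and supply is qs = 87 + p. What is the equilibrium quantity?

Set qd = qs: 189 - p = 87 + p.
102 = 2p, so p* = 51.
q* = 189 − 1(51) = 138.

q* = 138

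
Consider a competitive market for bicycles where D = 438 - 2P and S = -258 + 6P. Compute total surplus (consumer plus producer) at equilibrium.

Total surplus = 23232

Equilibrium: 438 - 2P = -258 + 6P gives P* = 87, Q* = 264.
Demand choke price: P = 219; supply starts at P = 43.
CS = ½(219 − 87)(264) = 17424; PS = ½(87 − 43)(264) = 5808.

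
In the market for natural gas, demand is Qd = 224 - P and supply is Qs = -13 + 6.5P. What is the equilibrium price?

Set Qd = Qs: 224 - P = -13 + 6.5P.
237 = 7.5P, so P* = 31.6.
Q* = 224 − 1(31.6) = 192.4.

P* = 31.6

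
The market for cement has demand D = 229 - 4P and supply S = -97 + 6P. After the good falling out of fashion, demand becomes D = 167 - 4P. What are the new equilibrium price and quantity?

P' = 26.4, Q' = 61.4

Original equilibrium: P* = 32.6, Q* = 98.6.
New equilibrium: 167 - 4P = -97 + 6P, so 264 = 10P and P' = 26.4; Q' = 167 − 4(26.4) = 61.4.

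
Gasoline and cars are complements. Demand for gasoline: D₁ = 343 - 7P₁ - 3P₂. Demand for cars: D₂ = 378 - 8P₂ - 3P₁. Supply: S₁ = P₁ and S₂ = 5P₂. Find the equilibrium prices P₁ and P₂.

P₁ = 35, P₂ = 21

Market 1: 343 - 7P₁ - 3P₂ = P₁ → 8P₁ + 3P₂ = 343.
Market 2: 13P₂ + 3P₁ = 378.
Eliminating P₂: 13×(1) − 3×(2) gives 95P₁ = 3325, so P₁ = 35.
Back-substitute into (2): P₂ = (378 − 3×35) / 13 = 21.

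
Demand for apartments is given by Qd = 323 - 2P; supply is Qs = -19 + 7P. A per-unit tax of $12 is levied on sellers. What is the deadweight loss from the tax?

Pre-tax equilibrium: P* = 38, Q* = 247.
Tax on sellers shifts supply to Qs = -19 + 7(P − 12) = -103 + 7P.
323 - 2P = -103 + 7P gives buyer price Pb = 142/3; sellers receive Ps = 142/3 − 12 = 106/3.
New quantity: Q = 323 − 2(142/3) = 685/3.
DWL = ½ × 12 × (247 − 685/3) = 112.

Deadweight loss = 112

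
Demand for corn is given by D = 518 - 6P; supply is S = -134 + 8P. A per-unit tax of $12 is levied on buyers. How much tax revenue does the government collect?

Tax revenue = 16584/7

Pre-tax equilibrium: P* = 326/7, Q* = 1670/7.
Tax on buyers shifts demand to D = 518 − 6(P + 12) = 446 - 6P.
446 - 6P = -134 + 8P gives seller price Ps = 290/7; buyers pay Pb = 290/7 + 12 = 374/7.
New quantity: Q = 518 − 6(374/7) = 1382/7.
Revenue = 12 × 1382/7 = 16584/7.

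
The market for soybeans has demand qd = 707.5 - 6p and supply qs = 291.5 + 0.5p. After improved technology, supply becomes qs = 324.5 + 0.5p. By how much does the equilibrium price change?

Original equilibrium: p* = 64, q* = 323.5.
New equilibrium: 707.5 - 6p = 324.5 + 0.5p, so 383 = 6.5p and p' = 766/13; q' = 707.5 − 6(766/13) = 9203/26.
Change in price: 766/13 − 64 = -66/13.

Δp = -66/13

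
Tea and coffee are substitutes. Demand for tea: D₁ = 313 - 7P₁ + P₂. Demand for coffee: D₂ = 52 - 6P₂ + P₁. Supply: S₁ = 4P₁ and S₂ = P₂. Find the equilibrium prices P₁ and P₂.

Market 1: 313 - 7P₁ + P₂ = 4P₁ → 11P₁ - P₂ = 313.
Market 2: 7P₂ - P₁ = 52.
Eliminating P₂: 7×(1) + 1×(2) gives 76P₁ = 2243, so P₁ = 2243/76.
Back-substitute into (2): P₂ = (52 + 1×2243/76) / 7 = 885/76.

P₁ = 2243/76, P₂ = 885/76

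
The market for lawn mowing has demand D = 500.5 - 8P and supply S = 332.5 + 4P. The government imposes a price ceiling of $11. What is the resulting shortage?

Equilibrium price would be P* = 14, so the ceiling at 11 binds.
At P = 11: D = 500.5 − 8(11) = 412.5, S = 332.5 + 4(11) = 376.5.
Shortage = 412.5 − 376.5 = 36.

Shortage = 36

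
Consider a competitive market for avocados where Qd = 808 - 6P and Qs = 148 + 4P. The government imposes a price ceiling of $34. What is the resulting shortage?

Shortage = 320

Equilibrium price would be P* = 66, so the ceiling at 34 binds.
At P = 34: Qd = 808 − 6(34) = 604, Qs = 148 + 4(34) = 284.
Shortage = 604 − 284 = 320.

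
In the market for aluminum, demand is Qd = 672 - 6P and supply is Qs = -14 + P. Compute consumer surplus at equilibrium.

Consumer surplus = 588

Equilibrium: 672 - 6P = -14 + P gives P* = 98, Q* = 84.
Demand choke price (Qd = 0): P = 112.
CS = ½(112 − 98)(84) = 588.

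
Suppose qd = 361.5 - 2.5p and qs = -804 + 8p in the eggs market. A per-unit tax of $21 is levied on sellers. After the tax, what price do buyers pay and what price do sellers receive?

Pre-tax equilibrium: p* = 111, q* = 84.
Tax on sellers shifts supply to qs = -804 + 8(p − 21) = -972 + 8p.
361.5 - 2.5p = -972 + 8p gives buyer price pb = 127; sellers receive ps = 127 − 21 = 106.
New quantity: q = 361.5 − 2.5(127) = 44.

Buyers pay $127, sellers receive $106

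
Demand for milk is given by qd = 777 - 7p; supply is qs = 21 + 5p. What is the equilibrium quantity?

q* = 336

Set qd = qs: 777 - 7p = 21 + 5p.
756 = 12p, so p* = 63.
q* = 777 − 7(63) = 336.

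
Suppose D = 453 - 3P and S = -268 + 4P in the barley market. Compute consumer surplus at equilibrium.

Consumer surplus = 3456

Equilibrium: 453 - 3P = -268 + 4P gives P* = 103, Q* = 144.
Demand choke price (D = 0): P = 151.
CS = ½(151 − 103)(144) = 3456.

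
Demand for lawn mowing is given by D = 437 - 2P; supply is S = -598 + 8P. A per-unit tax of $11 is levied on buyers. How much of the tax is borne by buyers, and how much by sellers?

Buyers bear $8.8, sellers bear $2.2

Pre-tax equilibrium: P* = 103.5, Q* = 230.
Tax on buyers shifts demand to D = 437 − 2(P + 11) = 415 - 2P.
415 - 2P = -598 + 8P gives seller price Ps = 101.3; buyers pay Pb = 101.3 + 11 = 112.3.
New quantity: Q = 437 − 2(112.3) = 212.4.
Buyer burden = 112.3 − 103.5 = 8.8; seller burden = 103.5 − 101.3 = 2.2.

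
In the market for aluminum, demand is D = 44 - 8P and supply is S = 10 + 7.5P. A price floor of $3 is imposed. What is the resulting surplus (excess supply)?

Equilibrium price would be P* = 68/31, so the floor at 3 binds.
At P = 3: D = 20, S = 32.5.
Surplus = 32.5 − 20 = 12.5.

Surplus = 12.5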